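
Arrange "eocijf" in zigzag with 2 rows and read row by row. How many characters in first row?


Zigzag "eocijf" into 2 rows:
Placing characters:
  'e' => row 0
  'o' => row 1
  'c' => row 0
  'i' => row 1
  'j' => row 0
  'f' => row 1
Rows:
  Row 0: "ecj"
  Row 1: "oif"
First row length: 3

3


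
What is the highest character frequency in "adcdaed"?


Input: adcdaed
Character counts:
  'a': 2
  'c': 1
  'd': 3
  'e': 1
Maximum frequency: 3

3


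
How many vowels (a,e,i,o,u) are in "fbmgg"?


Input: fbmgg
Checking each character:
  'f' at position 0: consonant
  'b' at position 1: consonant
  'm' at position 2: consonant
  'g' at position 3: consonant
  'g' at position 4: consonant
Total vowels: 0

0


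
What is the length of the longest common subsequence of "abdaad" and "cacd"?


LCS of "abdaad" and "cacd"
DP table:
           c    a    c    d
      0    0    0    0    0
  a   0    0    1    1    1
  b   0    0    1    1    1
  d   0    0    1    1    2
  a   0    0    1    1    2
  a   0    0    1    1    2
  d   0    0    1    1    2
LCS length = dp[6][4] = 2

2


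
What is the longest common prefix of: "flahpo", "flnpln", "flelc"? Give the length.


Words: flahpo, flnpln, flelc
  Position 0: all 'f' => match
  Position 1: all 'l' => match
  Position 2: ('a', 'n', 'e') => mismatch, stop
LCP = "fl" (length 2)

2


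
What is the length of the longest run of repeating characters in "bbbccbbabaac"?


Input: "bbbccbbabaac"
Scanning for longest run:
  Position 1 ('b'): continues run of 'b', length=2
  Position 2 ('b'): continues run of 'b', length=3
  Position 3 ('c'): new char, reset run to 1
  Position 4 ('c'): continues run of 'c', length=2
  Position 5 ('b'): new char, reset run to 1
  Position 6 ('b'): continues run of 'b', length=2
  Position 7 ('a'): new char, reset run to 1
  Position 8 ('b'): new char, reset run to 1
  Position 9 ('a'): new char, reset run to 1
  Position 10 ('a'): continues run of 'a', length=2
  Position 11 ('c'): new char, reset run to 1
Longest run: 'b' with length 3

3


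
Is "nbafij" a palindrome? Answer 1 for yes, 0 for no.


Input: nbafij
Reversed: jifabn
  Compare pos 0 ('n') with pos 5 ('j'): MISMATCH
  Compare pos 1 ('b') with pos 4 ('i'): MISMATCH
  Compare pos 2 ('a') with pos 3 ('f'): MISMATCH
Result: not a palindrome

0


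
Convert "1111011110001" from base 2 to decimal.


Input: "1111011110001" in base 2
Positional expansion:
  Digit '1' (value 1) x 2^12 = 4096
  Digit '1' (value 1) x 2^11 = 2048
  Digit '1' (value 1) x 2^10 = 1024
  Digit '1' (value 1) x 2^9 = 512
  Digit '0' (value 0) x 2^8 = 0
  Digit '1' (value 1) x 2^7 = 128
  Digit '1' (value 1) x 2^6 = 64
  Digit '1' (value 1) x 2^5 = 32
  Digit '1' (value 1) x 2^4 = 16
  Digit '0' (value 0) x 2^3 = 0
  Digit '0' (value 0) x 2^2 = 0
  Digit '0' (value 0) x 2^1 = 0
  Digit '1' (value 1) x 2^0 = 1
Sum = 7921

7921


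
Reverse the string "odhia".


Input: odhia
Reading characters right to left:
  Position 4: 'a'
  Position 3: 'i'
  Position 2: 'h'
  Position 1: 'd'
  Position 0: 'o'
Reversed: aihdo

aihdo


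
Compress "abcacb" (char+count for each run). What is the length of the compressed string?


Input: abcacb
Runs:
  'a' x 1 => "a1"
  'b' x 1 => "b1"
  'c' x 1 => "c1"
  'a' x 1 => "a1"
  'c' x 1 => "c1"
  'b' x 1 => "b1"
Compressed: "a1b1c1a1c1b1"
Compressed length: 12

12


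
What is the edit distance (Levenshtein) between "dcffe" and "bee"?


Computing edit distance: "dcffe" -> "bee"
DP table:
           b    e    e
      0    1    2    3
  d   1    1    2    3
  c   2    2    2    3
  f   3    3    3    3
  f   4    4    4    4
  e   5    5    4    4
Edit distance = dp[5][3] = 4

4


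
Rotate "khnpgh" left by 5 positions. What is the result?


Input: "khnpgh", rotate left by 5
First 5 characters: "khnpg"
Remaining characters: "h"
Concatenate remaining + first: "h" + "khnpg" = "hkhnpg"

hkhnpg


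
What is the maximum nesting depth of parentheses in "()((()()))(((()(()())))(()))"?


Input: "()((()()))(((()(()())))(()))"
Tracking depth:
  Position 0 '(': depth becomes 1
  Position 1 ')': depth becomes 0
  Position 2 '(': depth becomes 1
  Position 3 '(': depth becomes 2
  Position 4 '(': depth becomes 3
  Position 5 ')': depth becomes 2
  Position 6 '(': depth becomes 3
  Position 7 ')': depth becomes 2
  Position 8 ')': depth becomes 1
  Position 9 ')': depth becomes 0
  Position 10 '(': depth becomes 1
  Position 11 '(': depth becomes 2
  Position 12 '(': depth becomes 3
  Position 13 '(': depth becomes 4
  Position 14 ')': depth becomes 3
  Position 15 '(': depth becomes 4
  Position 16 '(': depth becomes 5
  Position 17 ')': depth becomes 4
  Position 18 '(': depth becomes 5
  Position 19 ')': depth becomes 4
  Position 20 ')': depth becomes 3
  Position 21 ')': depth becomes 2
  Position 22 ')': depth becomes 1
  Position 23 '(': depth becomes 2
  Position 24 '(': depth becomes 3
  Position 25 ')': depth becomes 2
  Position 26 ')': depth becomes 1
  Position 27 ')': depth becomes 0
Maximum depth reached: 5

5


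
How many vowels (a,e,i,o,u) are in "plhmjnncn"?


Input: plhmjnncn
Checking each character:
  'p' at position 0: consonant
  'l' at position 1: consonant
  'h' at position 2: consonant
  'm' at position 3: consonant
  'j' at position 4: consonant
  'n' at position 5: consonant
  'n' at position 6: consonant
  'c' at position 7: consonant
  'n' at position 8: consonant
Total vowels: 0

0


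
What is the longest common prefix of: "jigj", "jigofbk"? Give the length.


Words: jigj, jigofbk
  Position 0: all 'j' => match
  Position 1: all 'i' => match
  Position 2: all 'g' => match
  Position 3: ('j', 'o') => mismatch, stop
LCP = "jig" (length 3)

3


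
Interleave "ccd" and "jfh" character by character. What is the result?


Interleaving "ccd" and "jfh":
  Position 0: 'c' from first, 'j' from second => "cj"
  Position 1: 'c' from first, 'f' from second => "cf"
  Position 2: 'd' from first, 'h' from second => "dh"
Result: cjcfdh

cjcfdh


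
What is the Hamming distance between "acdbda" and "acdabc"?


Comparing "acdbda" and "acdabc" position by position:
  Position 0: 'a' vs 'a' => same
  Position 1: 'c' vs 'c' => same
  Position 2: 'd' vs 'd' => same
  Position 3: 'b' vs 'a' => differ
  Position 4: 'd' vs 'b' => differ
  Position 5: 'a' vs 'c' => differ
Total differences (Hamming distance): 3

3


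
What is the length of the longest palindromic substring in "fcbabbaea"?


Input: "fcbabbaea"
Checking substrings for palindromes:
  [3:7] "abba" (len 4) => palindrome
  [2:5] "bab" (len 3) => palindrome
  [6:9] "aea" (len 3) => palindrome
  [4:6] "bb" (len 2) => palindrome
Longest palindromic substring: "abba" with length 4

4


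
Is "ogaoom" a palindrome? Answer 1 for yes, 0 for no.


Input: ogaoom
Reversed: mooago
  Compare pos 0 ('o') with pos 5 ('m'): MISMATCH
  Compare pos 1 ('g') with pos 4 ('o'): MISMATCH
  Compare pos 2 ('a') with pos 3 ('o'): MISMATCH
Result: not a palindrome

0


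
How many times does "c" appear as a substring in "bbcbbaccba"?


Searching for "c" in "bbcbbaccba"
Scanning each position:
  Position 0: "b" => no
  Position 1: "b" => no
  Position 2: "c" => MATCH
  Position 3: "b" => no
  Position 4: "b" => no
  Position 5: "a" => no
  Position 6: "c" => MATCH
  Position 7: "c" => MATCH
  Position 8: "b" => no
  Position 9: "a" => no
Total occurrences: 3

3


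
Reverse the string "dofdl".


Input: dofdl
Reading characters right to left:
  Position 4: 'l'
  Position 3: 'd'
  Position 2: 'f'
  Position 1: 'o'
  Position 0: 'd'
Reversed: ldfod

ldfod


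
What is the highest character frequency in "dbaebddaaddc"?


Input: dbaebddaaddc
Character counts:
  'a': 3
  'b': 2
  'c': 1
  'd': 5
  'e': 1
Maximum frequency: 5

5


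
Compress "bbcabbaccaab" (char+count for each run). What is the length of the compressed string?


Input: bbcabbaccaab
Runs:
  'b' x 2 => "b2"
  'c' x 1 => "c1"
  'a' x 1 => "a1"
  'b' x 2 => "b2"
  'a' x 1 => "a1"
  'c' x 2 => "c2"
  'a' x 2 => "a2"
  'b' x 1 => "b1"
Compressed: "b2c1a1b2a1c2a2b1"
Compressed length: 16

16


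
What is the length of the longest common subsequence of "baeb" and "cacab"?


LCS of "baeb" and "cacab"
DP table:
           c    a    c    a    b
      0    0    0    0    0    0
  b   0    0    0    0    0    1
  a   0    0    1    1    1    1
  e   0    0    1    1    1    1
  b   0    0    1    1    1    2
LCS length = dp[4][5] = 2

2


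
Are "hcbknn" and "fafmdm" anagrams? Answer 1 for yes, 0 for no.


Strings: "hcbknn", "fafmdm"
Sorted first:  bchknn
Sorted second: adffmm
Differ at position 0: 'b' vs 'a' => not anagrams

0


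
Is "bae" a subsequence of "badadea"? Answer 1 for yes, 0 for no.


Check if "bae" is a subsequence of "badadea"
Greedy scan:
  Position 0 ('b'): matches sub[0] = 'b'
  Position 1 ('a'): matches sub[1] = 'a'
  Position 2 ('d'): no match needed
  Position 3 ('a'): no match needed
  Position 4 ('d'): no match needed
  Position 5 ('e'): matches sub[2] = 'e'
  Position 6 ('a'): no match needed
All 3 characters matched => is a subsequence

1


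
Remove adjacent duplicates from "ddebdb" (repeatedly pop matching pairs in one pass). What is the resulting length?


Input: ddebdb
Stack-based adjacent duplicate removal:
  Read 'd': push. Stack: d
  Read 'd': matches stack top 'd' => pop. Stack: (empty)
  Read 'e': push. Stack: e
  Read 'b': push. Stack: eb
  Read 'd': push. Stack: ebd
  Read 'b': push. Stack: ebdb
Final stack: "ebdb" (length 4)

4


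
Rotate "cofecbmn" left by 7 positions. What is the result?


Input: "cofecbmn", rotate left by 7
First 7 characters: "cofecbm"
Remaining characters: "n"
Concatenate remaining + first: "n" + "cofecbm" = "ncofecbm"

ncofecbm


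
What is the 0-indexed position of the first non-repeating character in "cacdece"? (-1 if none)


Input: cacdece
Character frequencies:
  'a': 1
  'c': 3
  'd': 1
  'e': 2
Scanning left to right for freq == 1:
  Position 0 ('c'): freq=3, skip
  Position 1 ('a'): unique! => answer = 1

1


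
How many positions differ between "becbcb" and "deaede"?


Comparing "becbcb" and "deaede" position by position:
  Position 0: 'b' vs 'd' => DIFFER
  Position 1: 'e' vs 'e' => same
  Position 2: 'c' vs 'a' => DIFFER
  Position 3: 'b' vs 'e' => DIFFER
  Position 4: 'c' vs 'd' => DIFFER
  Position 5: 'b' vs 'e' => DIFFER
Positions that differ: 5

5


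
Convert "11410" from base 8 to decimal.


Input: "11410" in base 8
Positional expansion:
  Digit '1' (value 1) x 8^4 = 4096
  Digit '1' (value 1) x 8^3 = 512
  Digit '4' (value 4) x 8^2 = 256
  Digit '1' (value 1) x 8^1 = 8
  Digit '0' (value 0) x 8^0 = 0
Sum = 4872

4872


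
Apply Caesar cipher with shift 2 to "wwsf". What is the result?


Caesar cipher: shift "wwsf" by 2
  'w' (pos 22) + 2 = pos 24 = 'y'
  'w' (pos 22) + 2 = pos 24 = 'y'
  's' (pos 18) + 2 = pos 20 = 'u'
  'f' (pos 5) + 2 = pos 7 = 'h'
Result: yyuh

yyuh


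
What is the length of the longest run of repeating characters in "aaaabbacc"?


Input: "aaaabbacc"
Scanning for longest run:
  Position 1 ('a'): continues run of 'a', length=2
  Position 2 ('a'): continues run of 'a', length=3
  Position 3 ('a'): continues run of 'a', length=4
  Position 4 ('b'): new char, reset run to 1
  Position 5 ('b'): continues run of 'b', length=2
  Position 6 ('a'): new char, reset run to 1
  Position 7 ('c'): new char, reset run to 1
  Position 8 ('c'): continues run of 'c', length=2
Longest run: 'a' with length 4

4


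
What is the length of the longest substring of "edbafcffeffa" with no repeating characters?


Input: "edbafcffeffa"
Sliding window (track last position of each char):
  Position 0 ('e'): window [0,0] length 1 -- new best
  Position 1 ('d'): window [0,1] length 2 -- new best
  Position 2 ('b'): window [0,2] length 3 -- new best
  Position 3 ('a'): window [0,3] length 4 -- new best
  Position 4 ('f'): window [0,4] length 5 -- new best
  Position 5 ('c'): window [0,5] length 6 -- new best
  Position 6 ('f'): repeat (last at 4), move window start to 5
  Position 6 ('f'): window [5,6] length 2
  Position 7 ('f'): repeat (last at 6), move window start to 7
  Position 7 ('f'): window [7,7] length 1
  Position 8 ('e'): window [7,8] length 2
  Position 9 ('f'): repeat (last at 7), move window start to 8
  Position 9 ('f'): window [8,9] length 2
  Position 10 ('f'): repeat (last at 9), move window start to 10
  Position 10 ('f'): window [10,10] length 1
  Position 11 ('a'): window [10,11] length 2
Longest substring with no repeats: "edbafc" with length 6

6


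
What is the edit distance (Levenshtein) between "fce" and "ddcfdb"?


Computing edit distance: "fce" -> "ddcfdb"
DP table:
           d    d    c    f    d    b
      0    1    2    3    4    5    6
  f   1    1    2    3    3    4    5
  c   2    2    2    2    3    4    5
  e   3    3    3    3    3    4    5
Edit distance = dp[3][6] = 5

5


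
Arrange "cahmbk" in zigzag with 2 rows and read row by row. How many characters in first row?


Zigzag "cahmbk" into 2 rows:
Placing characters:
  'c' => row 0
  'a' => row 1
  'h' => row 0
  'm' => row 1
  'b' => row 0
  'k' => row 1
Rows:
  Row 0: "chb"
  Row 1: "amk"
First row length: 3

3


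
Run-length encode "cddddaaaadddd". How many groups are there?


Input: cddddaaaadddd
Scanning for consecutive runs:
  Group 1: 'c' x 1 (positions 0-0)
  Group 2: 'd' x 4 (positions 1-4)
  Group 3: 'a' x 4 (positions 5-8)
  Group 4: 'd' x 4 (positions 9-12)
Total groups: 4

4


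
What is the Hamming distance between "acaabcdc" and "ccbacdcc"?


Comparing "acaabcdc" and "ccbacdcc" position by position:
  Position 0: 'a' vs 'c' => differ
  Position 1: 'c' vs 'c' => same
  Position 2: 'a' vs 'b' => differ
  Position 3: 'a' vs 'a' => same
  Position 4: 'b' vs 'c' => differ
  Position 5: 'c' vs 'd' => differ
  Position 6: 'd' vs 'c' => differ
  Position 7: 'c' vs 'c' => same
Total differences (Hamming distance): 5

5


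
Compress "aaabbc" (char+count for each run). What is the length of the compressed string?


Input: aaabbc
Runs:
  'a' x 3 => "a3"
  'b' x 2 => "b2"
  'c' x 1 => "c1"
Compressed: "a3b2c1"
Compressed length: 6

6


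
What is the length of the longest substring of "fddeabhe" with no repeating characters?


Input: "fddeabhe"
Sliding window (track last position of each char):
  Position 0 ('f'): window [0,0] length 1 -- new best
  Position 1 ('d'): window [0,1] length 2 -- new best
  Position 2 ('d'): repeat (last at 1), move window start to 2
  Position 2 ('d'): window [2,2] length 1
  Position 3 ('e'): window [2,3] length 2
  Position 4 ('a'): window [2,4] length 3 -- new best
  Position 5 ('b'): window [2,5] length 4 -- new best
  Position 6 ('h'): window [2,6] length 5 -- new best
  Position 7 ('e'): repeat (last at 3), move window start to 4
  Position 7 ('e'): window [4,7] length 4
Longest substring with no repeats: "deabh" with length 5

5


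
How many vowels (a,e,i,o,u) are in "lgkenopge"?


Input: lgkenopge
Checking each character:
  'l' at position 0: consonant
  'g' at position 1: consonant
  'k' at position 2: consonant
  'e' at position 3: vowel (running total: 1)
  'n' at position 4: consonant
  'o' at position 5: vowel (running total: 2)
  'p' at position 6: consonant
  'g' at position 7: consonant
  'e' at position 8: vowel (running total: 3)
Total vowels: 3

3


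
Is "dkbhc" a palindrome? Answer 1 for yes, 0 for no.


Input: dkbhc
Reversed: chbkd
  Compare pos 0 ('d') with pos 4 ('c'): MISMATCH
  Compare pos 1 ('k') with pos 3 ('h'): MISMATCH
Result: not a palindrome

0


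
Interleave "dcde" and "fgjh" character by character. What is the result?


Interleaving "dcde" and "fgjh":
  Position 0: 'd' from first, 'f' from second => "df"
  Position 1: 'c' from first, 'g' from second => "cg"
  Position 2: 'd' from first, 'j' from second => "dj"
  Position 3: 'e' from first, 'h' from second => "eh"
Result: dfcgdjeh

dfcgdjeh


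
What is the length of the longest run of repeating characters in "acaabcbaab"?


Input: "acaabcbaab"
Scanning for longest run:
  Position 1 ('c'): new char, reset run to 1
  Position 2 ('a'): new char, reset run to 1
  Position 3 ('a'): continues run of 'a', length=2
  Position 4 ('b'): new char, reset run to 1
  Position 5 ('c'): new char, reset run to 1
  Position 6 ('b'): new char, reset run to 1
  Position 7 ('a'): new char, reset run to 1
  Position 8 ('a'): continues run of 'a', length=2
  Position 9 ('b'): new char, reset run to 1
Longest run: 'a' with length 2

2


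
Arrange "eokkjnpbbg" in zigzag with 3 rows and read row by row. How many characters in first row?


Zigzag "eokkjnpbbg" into 3 rows:
Placing characters:
  'e' => row 0
  'o' => row 1
  'k' => row 2
  'k' => row 1
  'j' => row 0
  'n' => row 1
  'p' => row 2
  'b' => row 1
  'b' => row 0
  'g' => row 1
Rows:
  Row 0: "ejb"
  Row 1: "oknbg"
  Row 2: "kp"
First row length: 3

3


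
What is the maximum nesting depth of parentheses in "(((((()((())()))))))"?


Input: "(((((()((())()))))))"
Tracking depth:
  Position 0 '(': depth becomes 1
  Position 1 '(': depth becomes 2
  Position 2 '(': depth becomes 3
  Position 3 '(': depth becomes 4
  Position 4 '(': depth becomes 5
  Position 5 '(': depth becomes 6
  Position 6 ')': depth becomes 5
  Position 7 '(': depth becomes 6
  Position 8 '(': depth becomes 7
  Position 9 '(': depth becomes 8
  Position 10 ')': depth becomes 7
  Position 11 ')': depth becomes 6
  Position 12 '(': depth becomes 7
  Position 13 ')': depth becomes 6
  Position 14 ')': depth becomes 5
  Position 15 ')': depth becomes 4
  Position 16 ')': depth becomes 3
  Position 17 ')': depth becomes 2
  Position 18 ')': depth becomes 1
  Position 19 ')': depth becomes 0
Maximum depth reached: 8

8


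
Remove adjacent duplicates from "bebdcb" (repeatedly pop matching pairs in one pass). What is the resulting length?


Input: bebdcb
Stack-based adjacent duplicate removal:
  Read 'b': push. Stack: b
  Read 'e': push. Stack: be
  Read 'b': push. Stack: beb
  Read 'd': push. Stack: bebd
  Read 'c': push. Stack: bebdc
  Read 'b': push. Stack: bebdcb
Final stack: "bebdcb" (length 6)

6


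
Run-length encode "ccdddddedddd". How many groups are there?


Input: ccdddddedddd
Scanning for consecutive runs:
  Group 1: 'c' x 2 (positions 0-1)
  Group 2: 'd' x 5 (positions 2-6)
  Group 3: 'e' x 1 (positions 7-7)
  Group 4: 'd' x 4 (positions 8-11)
Total groups: 4

4


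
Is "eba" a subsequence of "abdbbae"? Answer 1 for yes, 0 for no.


Check if "eba" is a subsequence of "abdbbae"
Greedy scan:
  Position 0 ('a'): no match needed
  Position 1 ('b'): no match needed
  Position 2 ('d'): no match needed
  Position 3 ('b'): no match needed
  Position 4 ('b'): no match needed
  Position 5 ('a'): no match needed
  Position 6 ('e'): matches sub[0] = 'e'
Only matched 1/3 characters => not a subsequence

0


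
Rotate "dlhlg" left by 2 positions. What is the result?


Input: "dlhlg", rotate left by 2
First 2 characters: "dl"
Remaining characters: "hlg"
Concatenate remaining + first: "hlg" + "dl" = "hlgdl"

hlgdl


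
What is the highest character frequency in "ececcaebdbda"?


Input: ececcaebdbda
Character counts:
  'a': 2
  'b': 2
  'c': 3
  'd': 2
  'e': 3
Maximum frequency: 3

3


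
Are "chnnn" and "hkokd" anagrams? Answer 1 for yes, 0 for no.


Strings: "chnnn", "hkokd"
Sorted first:  chnnn
Sorted second: dhkko
Differ at position 0: 'c' vs 'd' => not anagrams

0


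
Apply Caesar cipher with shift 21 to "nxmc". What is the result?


Caesar cipher: shift "nxmc" by 21
  'n' (pos 13) + 21 = pos 8 = 'i'
  'x' (pos 23) + 21 = pos 18 = 's'
  'm' (pos 12) + 21 = pos 7 = 'h'
  'c' (pos 2) + 21 = pos 23 = 'x'
Result: ishx

ishx


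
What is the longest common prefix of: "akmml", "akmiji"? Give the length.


Words: akmml, akmiji
  Position 0: all 'a' => match
  Position 1: all 'k' => match
  Position 2: all 'm' => match
  Position 3: ('m', 'i') => mismatch, stop
LCP = "akm" (length 3)

3


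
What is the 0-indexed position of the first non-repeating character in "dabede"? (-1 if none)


Input: dabede
Character frequencies:
  'a': 1
  'b': 1
  'd': 2
  'e': 2
Scanning left to right for freq == 1:
  Position 0 ('d'): freq=2, skip
  Position 1 ('a'): unique! => answer = 1

1


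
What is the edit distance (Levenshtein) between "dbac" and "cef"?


Computing edit distance: "dbac" -> "cef"
DP table:
           c    e    f
      0    1    2    3
  d   1    1    2    3
  b   2    2    2    3
  a   3    3    3    3
  c   4    3    4    4
Edit distance = dp[4][3] = 4

4


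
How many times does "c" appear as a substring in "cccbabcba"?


Searching for "c" in "cccbabcba"
Scanning each position:
  Position 0: "c" => MATCH
  Position 1: "c" => MATCH
  Position 2: "c" => MATCH
  Position 3: "b" => no
  Position 4: "a" => no
  Position 5: "b" => no
  Position 6: "c" => MATCH
  Position 7: "b" => no
  Position 8: "a" => no
Total occurrences: 4

4


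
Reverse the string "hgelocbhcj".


Input: hgelocbhcj
Reading characters right to left:
  Position 9: 'j'
  Position 8: 'c'
  Position 7: 'h'
  Position 6: 'b'
  Position 5: 'c'
  Position 4: 'o'
  Position 3: 'l'
  Position 2: 'e'
  Position 1: 'g'
  Position 0: 'h'
Reversed: jchbcolegh

jchbcolegh


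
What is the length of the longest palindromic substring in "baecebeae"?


Input: "baecebeae"
Checking substrings for palindromes:
  [2:5] "ece" (len 3) => palindrome
  [4:7] "ebe" (len 3) => palindrome
  [6:9] "eae" (len 3) => palindrome
Longest palindromic substring: "ece" with length 3

3


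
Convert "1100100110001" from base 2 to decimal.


Input: "1100100110001" in base 2
Positional expansion:
  Digit '1' (value 1) x 2^12 = 4096
  Digit '1' (value 1) x 2^11 = 2048
  Digit '0' (value 0) x 2^10 = 0
  Digit '0' (value 0) x 2^9 = 0
  Digit '1' (value 1) x 2^8 = 256
  Digit '0' (value 0) x 2^7 = 0
  Digit '0' (value 0) x 2^6 = 0
  Digit '1' (value 1) x 2^5 = 32
  Digit '1' (value 1) x 2^4 = 16
  Digit '0' (value 0) x 2^3 = 0
  Digit '0' (value 0) x 2^2 = 0
  Digit '0' (value 0) x 2^1 = 0
  Digit '1' (value 1) x 2^0 = 1
Sum = 6449

6449


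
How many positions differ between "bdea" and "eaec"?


Comparing "bdea" and "eaec" position by position:
  Position 0: 'b' vs 'e' => DIFFER
  Position 1: 'd' vs 'a' => DIFFER
  Position 2: 'e' vs 'e' => same
  Position 3: 'a' vs 'c' => DIFFER
Positions that differ: 3

3


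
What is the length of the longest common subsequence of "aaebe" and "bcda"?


LCS of "aaebe" and "bcda"
DP table:
           b    c    d    a
      0    0    0    0    0
  a   0    0    0    0    1
  a   0    0    0    0    1
  e   0    0    0    0    1
  b   0    1    1    1    1
  e   0    1    1    1    1
LCS length = dp[5][4] = 1

1


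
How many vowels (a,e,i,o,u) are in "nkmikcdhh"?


Input: nkmikcdhh
Checking each character:
  'n' at position 0: consonant
  'k' at position 1: consonant
  'm' at position 2: consonant
  'i' at position 3: vowel (running total: 1)
  'k' at position 4: consonant
  'c' at position 5: consonant
  'd' at position 6: consonant
  'h' at position 7: consonant
  'h' at position 8: consonant
Total vowels: 1

1


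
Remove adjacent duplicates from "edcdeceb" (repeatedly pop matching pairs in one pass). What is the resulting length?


Input: edcdeceb
Stack-based adjacent duplicate removal:
  Read 'e': push. Stack: e
  Read 'd': push. Stack: ed
  Read 'c': push. Stack: edc
  Read 'd': push. Stack: edcd
  Read 'e': push. Stack: edcde
  Read 'c': push. Stack: edcdec
  Read 'e': push. Stack: edcdece
  Read 'b': push. Stack: edcdeceb
Final stack: "edcdeceb" (length 8)

8


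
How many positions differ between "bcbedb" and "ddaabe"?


Comparing "bcbedb" and "ddaabe" position by position:
  Position 0: 'b' vs 'd' => DIFFER
  Position 1: 'c' vs 'd' => DIFFER
  Position 2: 'b' vs 'a' => DIFFER
  Position 3: 'e' vs 'a' => DIFFER
  Position 4: 'd' vs 'b' => DIFFER
  Position 5: 'b' vs 'e' => DIFFER
Positions that differ: 6

6


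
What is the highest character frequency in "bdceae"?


Input: bdceae
Character counts:
  'a': 1
  'b': 1
  'c': 1
  'd': 1
  'e': 2
Maximum frequency: 2

2


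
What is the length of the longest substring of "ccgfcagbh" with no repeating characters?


Input: "ccgfcagbh"
Sliding window (track last position of each char):
  Position 0 ('c'): window [0,0] length 1 -- new best
  Position 1 ('c'): repeat (last at 0), move window start to 1
  Position 1 ('c'): window [1,1] length 1
  Position 2 ('g'): window [1,2] length 2 -- new best
  Position 3 ('f'): window [1,3] length 3 -- new best
  Position 4 ('c'): repeat (last at 1), move window start to 2
  Position 4 ('c'): window [2,4] length 3
  Position 5 ('a'): window [2,5] length 4 -- new best
  Position 6 ('g'): repeat (last at 2), move window start to 3
  Position 6 ('g'): window [3,6] length 4
  Position 7 ('b'): window [3,7] length 5 -- new best
  Position 8 ('h'): window [3,8] length 6 -- new best
Longest substring with no repeats: "fcagbh" with length 6

6


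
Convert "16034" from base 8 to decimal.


Input: "16034" in base 8
Positional expansion:
  Digit '1' (value 1) x 8^4 = 4096
  Digit '6' (value 6) x 8^3 = 3072
  Digit '0' (value 0) x 8^2 = 0
  Digit '3' (value 3) x 8^1 = 24
  Digit '4' (value 4) x 8^0 = 4
Sum = 7196

7196


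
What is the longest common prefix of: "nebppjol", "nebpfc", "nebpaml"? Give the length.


Words: nebppjol, nebpfc, nebpaml
  Position 0: all 'n' => match
  Position 1: all 'e' => match
  Position 2: all 'b' => match
  Position 3: all 'p' => match
  Position 4: ('p', 'f', 'a') => mismatch, stop
LCP = "nebp" (length 4)

4


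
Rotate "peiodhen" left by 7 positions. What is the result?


Input: "peiodhen", rotate left by 7
First 7 characters: "peiodhe"
Remaining characters: "n"
Concatenate remaining + first: "n" + "peiodhe" = "npeiodhe"

npeiodhe


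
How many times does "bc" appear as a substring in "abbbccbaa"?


Searching for "bc" in "abbbccbaa"
Scanning each position:
  Position 0: "ab" => no
  Position 1: "bb" => no
  Position 2: "bb" => no
  Position 3: "bc" => MATCH
  Position 4: "cc" => no
  Position 5: "cb" => no
  Position 6: "ba" => no
  Position 7: "aa" => no
Total occurrences: 1

1


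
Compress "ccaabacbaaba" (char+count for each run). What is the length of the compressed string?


Input: ccaabacbaaba
Runs:
  'c' x 2 => "c2"
  'a' x 2 => "a2"
  'b' x 1 => "b1"
  'a' x 1 => "a1"
  'c' x 1 => "c1"
  'b' x 1 => "b1"
  'a' x 2 => "a2"
  'b' x 1 => "b1"
  'a' x 1 => "a1"
Compressed: "c2a2b1a1c1b1a2b1a1"
Compressed length: 18

18


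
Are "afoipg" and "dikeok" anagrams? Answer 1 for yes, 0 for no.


Strings: "afoipg", "dikeok"
Sorted first:  afgiop
Sorted second: deikko
Differ at position 0: 'a' vs 'd' => not anagrams

0


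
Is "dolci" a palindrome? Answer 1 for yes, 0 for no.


Input: dolci
Reversed: iclod
  Compare pos 0 ('d') with pos 4 ('i'): MISMATCH
  Compare pos 1 ('o') with pos 3 ('c'): MISMATCH
Result: not a palindrome

0


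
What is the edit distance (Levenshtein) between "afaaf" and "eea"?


Computing edit distance: "afaaf" -> "eea"
DP table:
           e    e    a
      0    1    2    3
  a   1    1    2    2
  f   2    2    2    3
  a   3    3    3    2
  a   4    4    4    3
  f   5    5    5    4
Edit distance = dp[5][3] = 4

4


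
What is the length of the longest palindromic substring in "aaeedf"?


Input: "aaeedf"
Checking substrings for palindromes:
  [0:2] "aa" (len 2) => palindrome
  [2:4] "ee" (len 2) => palindrome
Longest palindromic substring: "aa" with length 2

2


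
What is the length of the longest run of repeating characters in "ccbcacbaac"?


Input: "ccbcacbaac"
Scanning for longest run:
  Position 1 ('c'): continues run of 'c', length=2
  Position 2 ('b'): new char, reset run to 1
  Position 3 ('c'): new char, reset run to 1
  Position 4 ('a'): new char, reset run to 1
  Position 5 ('c'): new char, reset run to 1
  Position 6 ('b'): new char, reset run to 1
  Position 7 ('a'): new char, reset run to 1
  Position 8 ('a'): continues run of 'a', length=2
  Position 9 ('c'): new char, reset run to 1
Longest run: 'c' with length 2

2


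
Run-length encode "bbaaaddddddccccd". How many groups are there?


Input: bbaaaddddddccccd
Scanning for consecutive runs:
  Group 1: 'b' x 2 (positions 0-1)
  Group 2: 'a' x 3 (positions 2-4)
  Group 3: 'd' x 6 (positions 5-10)
  Group 4: 'c' x 4 (positions 11-14)
  Group 5: 'd' x 1 (positions 15-15)
Total groups: 5

5


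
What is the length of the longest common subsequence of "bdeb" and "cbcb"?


LCS of "bdeb" and "cbcb"
DP table:
           c    b    c    b
      0    0    0    0    0
  b   0    0    1    1    1
  d   0    0    1    1    1
  e   0    0    1    1    1
  b   0    0    1    1    2
LCS length = dp[4][4] = 2

2


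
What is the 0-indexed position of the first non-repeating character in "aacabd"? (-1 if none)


Input: aacabd
Character frequencies:
  'a': 3
  'b': 1
  'c': 1
  'd': 1
Scanning left to right for freq == 1:
  Position 0 ('a'): freq=3, skip
  Position 1 ('a'): freq=3, skip
  Position 2 ('c'): unique! => answer = 2

2


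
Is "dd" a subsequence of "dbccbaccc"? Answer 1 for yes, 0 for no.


Check if "dd" is a subsequence of "dbccbaccc"
Greedy scan:
  Position 0 ('d'): matches sub[0] = 'd'
  Position 1 ('b'): no match needed
  Position 2 ('c'): no match needed
  Position 3 ('c'): no match needed
  Position 4 ('b'): no match needed
  Position 5 ('a'): no match needed
  Position 6 ('c'): no match needed
  Position 7 ('c'): no match needed
  Position 8 ('c'): no match needed
Only matched 1/2 characters => not a subsequence

0


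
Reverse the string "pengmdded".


Input: pengmdded
Reading characters right to left:
  Position 8: 'd'
  Position 7: 'e'
  Position 6: 'd'
  Position 5: 'd'
  Position 4: 'm'
  Position 3: 'g'
  Position 2: 'n'
  Position 1: 'e'
  Position 0: 'p'
Reversed: deddmgnep

deddmgnep


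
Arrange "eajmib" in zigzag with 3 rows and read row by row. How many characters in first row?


Zigzag "eajmib" into 3 rows:
Placing characters:
  'e' => row 0
  'a' => row 1
  'j' => row 2
  'm' => row 1
  'i' => row 0
  'b' => row 1
Rows:
  Row 0: "ei"
  Row 1: "amb"
  Row 2: "j"
First row length: 2

2


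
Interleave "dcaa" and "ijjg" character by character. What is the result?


Interleaving "dcaa" and "ijjg":
  Position 0: 'd' from first, 'i' from second => "di"
  Position 1: 'c' from first, 'j' from second => "cj"
  Position 2: 'a' from first, 'j' from second => "aj"
  Position 3: 'a' from first, 'g' from second => "ag"
Result: dicjajag

dicjajag


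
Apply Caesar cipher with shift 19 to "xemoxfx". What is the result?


Caesar cipher: shift "xemoxfx" by 19
  'x' (pos 23) + 19 = pos 16 = 'q'
  'e' (pos 4) + 19 = pos 23 = 'x'
  'm' (pos 12) + 19 = pos 5 = 'f'
  'o' (pos 14) + 19 = pos 7 = 'h'
  'x' (pos 23) + 19 = pos 16 = 'q'
  'f' (pos 5) + 19 = pos 24 = 'y'
  'x' (pos 23) + 19 = pos 16 = 'q'
Result: qxfhqyq

qxfhqyq


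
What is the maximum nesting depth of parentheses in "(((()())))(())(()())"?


Input: "(((()())))(())(()())"
Tracking depth:
  Position 0 '(': depth becomes 1
  Position 1 '(': depth becomes 2
  Position 2 '(': depth becomes 3
  Position 3 '(': depth becomes 4
  Position 4 ')': depth becomes 3
  Position 5 '(': depth becomes 4
  Position 6 ')': depth becomes 3
  Position 7 ')': depth becomes 2
  Position 8 ')': depth becomes 1
  Position 9 ')': depth becomes 0
  Position 10 '(': depth becomes 1
  Position 11 '(': depth becomes 2
  Position 12 ')': depth becomes 1
  Position 13 ')': depth becomes 0
  Position 14 '(': depth becomes 1
  Position 15 '(': depth becomes 2
  Position 16 ')': depth becomes 1
  Position 17 '(': depth becomes 2
  Position 18 ')': depth becomes 1
  Position 19 ')': depth becomes 0
Maximum depth reached: 4

4


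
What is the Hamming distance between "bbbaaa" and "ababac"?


Comparing "bbbaaa" and "ababac" position by position:
  Position 0: 'b' vs 'a' => differ
  Position 1: 'b' vs 'b' => same
  Position 2: 'b' vs 'a' => differ
  Position 3: 'a' vs 'b' => differ
  Position 4: 'a' vs 'a' => same
  Position 5: 'a' vs 'c' => differ
Total differences (Hamming distance): 4

4


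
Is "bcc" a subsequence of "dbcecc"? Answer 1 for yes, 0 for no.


Check if "bcc" is a subsequence of "dbcecc"
Greedy scan:
  Position 0 ('d'): no match needed
  Position 1 ('b'): matches sub[0] = 'b'
  Position 2 ('c'): matches sub[1] = 'c'
  Position 3 ('e'): no match needed
  Position 4 ('c'): matches sub[2] = 'c'
  Position 5 ('c'): no match needed
All 3 characters matched => is a subsequence

1


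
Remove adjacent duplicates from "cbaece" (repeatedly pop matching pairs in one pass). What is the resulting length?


Input: cbaece
Stack-based adjacent duplicate removal:
  Read 'c': push. Stack: c
  Read 'b': push. Stack: cb
  Read 'a': push. Stack: cba
  Read 'e': push. Stack: cbae
  Read 'c': push. Stack: cbaec
  Read 'e': push. Stack: cbaece
Final stack: "cbaece" (length 6)

6


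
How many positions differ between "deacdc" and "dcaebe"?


Comparing "deacdc" and "dcaebe" position by position:
  Position 0: 'd' vs 'd' => same
  Position 1: 'e' vs 'c' => DIFFER
  Position 2: 'a' vs 'a' => same
  Position 3: 'c' vs 'e' => DIFFER
  Position 4: 'd' vs 'b' => DIFFER
  Position 5: 'c' vs 'e' => DIFFER
Positions that differ: 4

4


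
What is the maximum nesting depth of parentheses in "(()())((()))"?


Input: "(()())((()))"
Tracking depth:
  Position 0 '(': depth becomes 1
  Position 1 '(': depth becomes 2
  Position 2 ')': depth becomes 1
  Position 3 '(': depth becomes 2
  Position 4 ')': depth becomes 1
  Position 5 ')': depth becomes 0
  Position 6 '(': depth becomes 1
  Position 7 '(': depth becomes 2
  Position 8 '(': depth becomes 3
  Position 9 ')': depth becomes 2
  Position 10 ')': depth becomes 1
  Position 11 ')': depth becomes 0
Maximum depth reached: 3

3


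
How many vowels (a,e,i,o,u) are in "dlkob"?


Input: dlkob
Checking each character:
  'd' at position 0: consonant
  'l' at position 1: consonant
  'k' at position 2: consonant
  'o' at position 3: vowel (running total: 1)
  'b' at position 4: consonant
Total vowels: 1

1


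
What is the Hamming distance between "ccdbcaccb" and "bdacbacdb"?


Comparing "ccdbcaccb" and "bdacbacdb" position by position:
  Position 0: 'c' vs 'b' => differ
  Position 1: 'c' vs 'd' => differ
  Position 2: 'd' vs 'a' => differ
  Position 3: 'b' vs 'c' => differ
  Position 4: 'c' vs 'b' => differ
  Position 5: 'a' vs 'a' => same
  Position 6: 'c' vs 'c' => same
  Position 7: 'c' vs 'd' => differ
  Position 8: 'b' vs 'b' => same
Total differences (Hamming distance): 6

6


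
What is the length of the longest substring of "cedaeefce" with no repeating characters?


Input: "cedaeefce"
Sliding window (track last position of each char):
  Position 0 ('c'): window [0,0] length 1 -- new best
  Position 1 ('e'): window [0,1] length 2 -- new best
  Position 2 ('d'): window [0,2] length 3 -- new best
  Position 3 ('a'): window [0,3] length 4 -- new best
  Position 4 ('e'): repeat (last at 1), move window start to 2
  Position 4 ('e'): window [2,4] length 3
  Position 5 ('e'): repeat (last at 4), move window start to 5
  Position 5 ('e'): window [5,5] length 1
  Position 6 ('f'): window [5,6] length 2
  Position 7 ('c'): window [5,7] length 3
  Position 8 ('e'): repeat (last at 5), move window start to 6
  Position 8 ('e'): window [6,8] length 3
Longest substring with no repeats: "ceda" with length 4

4


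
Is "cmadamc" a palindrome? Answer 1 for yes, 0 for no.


Input: cmadamc
Reversed: cmadamc
  Compare pos 0 ('c') with pos 6 ('c'): match
  Compare pos 1 ('m') with pos 5 ('m'): match
  Compare pos 2 ('a') with pos 4 ('a'): match
Result: palindrome

1


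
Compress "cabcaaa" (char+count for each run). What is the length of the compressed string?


Input: cabcaaa
Runs:
  'c' x 1 => "c1"
  'a' x 1 => "a1"
  'b' x 1 => "b1"
  'c' x 1 => "c1"
  'a' x 3 => "a3"
Compressed: "c1a1b1c1a3"
Compressed length: 10

10


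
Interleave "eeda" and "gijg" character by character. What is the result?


Interleaving "eeda" and "gijg":
  Position 0: 'e' from first, 'g' from second => "eg"
  Position 1: 'e' from first, 'i' from second => "ei"
  Position 2: 'd' from first, 'j' from second => "dj"
  Position 3: 'a' from first, 'g' from second => "ag"
Result: egeidjag

egeidjag


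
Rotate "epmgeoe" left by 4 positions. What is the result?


Input: "epmgeoe", rotate left by 4
First 4 characters: "epmg"
Remaining characters: "eoe"
Concatenate remaining + first: "eoe" + "epmg" = "eoeepmg"

eoeepmg


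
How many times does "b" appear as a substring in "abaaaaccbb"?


Searching for "b" in "abaaaaccbb"
Scanning each position:
  Position 0: "a" => no
  Position 1: "b" => MATCH
  Position 2: "a" => no
  Position 3: "a" => no
  Position 4: "a" => no
  Position 5: "a" => no
  Position 6: "c" => no
  Position 7: "c" => no
  Position 8: "b" => MATCH
  Position 9: "b" => MATCH
Total occurrences: 3

3


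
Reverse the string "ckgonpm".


Input: ckgonpm
Reading characters right to left:
  Position 6: 'm'
  Position 5: 'p'
  Position 4: 'n'
  Position 3: 'o'
  Position 2: 'g'
  Position 1: 'k'
  Position 0: 'c'
Reversed: mpnogkc

mpnogkc


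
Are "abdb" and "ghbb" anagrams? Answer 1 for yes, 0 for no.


Strings: "abdb", "ghbb"
Sorted first:  abbd
Sorted second: bbgh
Differ at position 0: 'a' vs 'b' => not anagrams

0


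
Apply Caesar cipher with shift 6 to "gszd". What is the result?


Caesar cipher: shift "gszd" by 6
  'g' (pos 6) + 6 = pos 12 = 'm'
  's' (pos 18) + 6 = pos 24 = 'y'
  'z' (pos 25) + 6 = pos 5 = 'f'
  'd' (pos 3) + 6 = pos 9 = 'j'
Result: myfj

myfj


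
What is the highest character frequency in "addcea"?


Input: addcea
Character counts:
  'a': 2
  'c': 1
  'd': 2
  'e': 1
Maximum frequency: 2

2


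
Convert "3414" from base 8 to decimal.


Input: "3414" in base 8
Positional expansion:
  Digit '3' (value 3) x 8^3 = 1536
  Digit '4' (value 4) x 8^2 = 256
  Digit '1' (value 1) x 8^1 = 8
  Digit '4' (value 4) x 8^0 = 4
Sum = 1804

1804


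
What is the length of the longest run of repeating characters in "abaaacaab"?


Input: "abaaacaab"
Scanning for longest run:
  Position 1 ('b'): new char, reset run to 1
  Position 2 ('a'): new char, reset run to 1
  Position 3 ('a'): continues run of 'a', length=2
  Position 4 ('a'): continues run of 'a', length=3
  Position 5 ('c'): new char, reset run to 1
  Position 6 ('a'): new char, reset run to 1
  Position 7 ('a'): continues run of 'a', length=2
  Position 8 ('b'): new char, reset run to 1
Longest run: 'a' with length 3

3


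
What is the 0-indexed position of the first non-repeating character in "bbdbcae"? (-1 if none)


Input: bbdbcae
Character frequencies:
  'a': 1
  'b': 3
  'c': 1
  'd': 1
  'e': 1
Scanning left to right for freq == 1:
  Position 0 ('b'): freq=3, skip
  Position 1 ('b'): freq=3, skip
  Position 2 ('d'): unique! => answer = 2

2


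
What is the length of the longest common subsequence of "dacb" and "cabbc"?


LCS of "dacb" and "cabbc"
DP table:
           c    a    b    b    c
      0    0    0    0    0    0
  d   0    0    0    0    0    0
  a   0    0    1    1    1    1
  c   0    1    1    1    1    2
  b   0    1    1    2    2    2
LCS length = dp[4][5] = 2

2


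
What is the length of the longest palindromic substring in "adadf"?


Input: "adadf"
Checking substrings for palindromes:
  [0:3] "ada" (len 3) => palindrome
  [1:4] "dad" (len 3) => palindrome
Longest palindromic substring: "ada" with length 3

3


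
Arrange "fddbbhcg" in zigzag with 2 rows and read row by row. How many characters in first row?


Zigzag "fddbbhcg" into 2 rows:
Placing characters:
  'f' => row 0
  'd' => row 1
  'd' => row 0
  'b' => row 1
  'b' => row 0
  'h' => row 1
  'c' => row 0
  'g' => row 1
Rows:
  Row 0: "fdbc"
  Row 1: "dbhg"
First row length: 4

4
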